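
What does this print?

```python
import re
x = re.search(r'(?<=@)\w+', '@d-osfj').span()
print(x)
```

(1, 2)

The `(?=…)`/`(?<=…)` assertion just peeks at neighbouring text; it doesn't advance the match position.
`re.search` scans for the first position where the pattern succeeds.
The match spans [1:2] → 'd'.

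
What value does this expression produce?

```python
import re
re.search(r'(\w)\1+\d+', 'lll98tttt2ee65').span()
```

(0, 5)

`\1` has to match the exact text group 1 already captured.
`re.search` scans for the first position where the pattern succeeds.
The match spans [0:5] → 'lll98'.
Captured: group 1 = 'l'.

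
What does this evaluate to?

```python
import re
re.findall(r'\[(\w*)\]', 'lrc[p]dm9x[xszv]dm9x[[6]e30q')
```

`findall` collects group 1 from each match (3 total).

['p', 'xszv', '6']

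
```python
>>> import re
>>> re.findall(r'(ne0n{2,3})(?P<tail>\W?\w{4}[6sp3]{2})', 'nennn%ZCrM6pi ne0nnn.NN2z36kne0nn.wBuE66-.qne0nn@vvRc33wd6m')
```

`findall` packs the 2 group values into a tuple for every match.

[('ne0nnn', '.NN2z36'), ('ne0nn', '.wBuE66'), ('ne0nn', '@vvRc33')]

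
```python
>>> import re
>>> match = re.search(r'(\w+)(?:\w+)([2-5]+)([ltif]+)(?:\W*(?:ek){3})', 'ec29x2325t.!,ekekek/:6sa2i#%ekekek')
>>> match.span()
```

(0, 19)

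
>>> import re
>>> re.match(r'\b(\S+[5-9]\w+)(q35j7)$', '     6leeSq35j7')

None

With `match`, the pattern is implicitly anchored at the beginning.
Here position 0 doesn't satisfy it, so the call returns None.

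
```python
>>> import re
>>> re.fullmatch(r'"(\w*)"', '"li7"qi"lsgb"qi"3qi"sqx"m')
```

None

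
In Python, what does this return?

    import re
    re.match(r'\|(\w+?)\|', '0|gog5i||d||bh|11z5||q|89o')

With `match`, the pattern is implicitly anchored at the beginning.
Here the string doesn't start with a match, so the call returns None.

None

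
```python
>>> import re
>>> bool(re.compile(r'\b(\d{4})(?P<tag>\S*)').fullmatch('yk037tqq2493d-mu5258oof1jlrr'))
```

False

For `fullmatch`, every character of the input must be accounted for by the pattern.
Here there's no way to consume every character, so the call returns None, and `bool(None)` is False.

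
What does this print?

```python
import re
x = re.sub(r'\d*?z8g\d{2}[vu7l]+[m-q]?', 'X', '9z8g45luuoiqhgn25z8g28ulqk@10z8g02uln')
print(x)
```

XiqhgnXk@X

This matches zero or more of a digit (lazy), then the literal 'z8g', then exactly 2 of a digit; then one or more of one of [vu7l], then optionally a character in [m-q].
Matches: at [0:10] → '9z8g45luuo'; at [15:25] → '25z8g28ulq'; at [27:37] → '10z8g02uln'.
Every occurrence is swapped for 'X'.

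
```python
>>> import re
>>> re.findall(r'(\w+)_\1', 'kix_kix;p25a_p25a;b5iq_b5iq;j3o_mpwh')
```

A backreference is literal: `\1` must see the identical characters the first group matched.
Matches: at [0:7] match 'kix_kix', group 1 = 'kix'; at [8:17] match 'p25a_p25a', group 1 = 'p25a'; at [18:27] match 'b5iq_b5iq', group 1 = 'b5iq'.
One capturing group, so `findall` returns just the captured substring from each match — 3 in all.

['kix', 'p25a', 'b5iq']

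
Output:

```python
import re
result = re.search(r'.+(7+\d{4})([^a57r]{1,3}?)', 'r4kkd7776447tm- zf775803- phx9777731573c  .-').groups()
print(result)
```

('73157', '3')

The match spans [0:39] → 'r4kkd7776447tm- zf775803- phx9777731573'.
Captured: group 1 = '73157', group 2 = '3'.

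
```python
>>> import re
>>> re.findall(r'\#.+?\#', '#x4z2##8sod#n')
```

['#x4z2#', '#8sod#']

The `?` after the quantifier makes it lazy — it takes as little as possible before letting the rest of the pattern try.
No capturing groups, so `findall` returns the 2 full match strings.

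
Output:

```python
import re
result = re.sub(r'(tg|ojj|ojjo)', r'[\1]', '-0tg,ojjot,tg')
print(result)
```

`|` is ordered: at each position the engine commits to the first alternative that works.
`\1` in the replacement pulls in group 1's text for each match.

-0[tg],[ojj]ot,[tg]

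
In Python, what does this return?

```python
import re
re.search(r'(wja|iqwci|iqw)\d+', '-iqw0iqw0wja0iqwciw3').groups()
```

('iqw',)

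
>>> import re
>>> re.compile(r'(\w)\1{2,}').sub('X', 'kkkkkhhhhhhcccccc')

'XXX'

The backreference `\1` re-matches whatever the first group consumed, character for character.
Matches: at [0:5] → 'kkkkk'; at [5:11] → 'hhhhhh'; at [11:17] → 'cccccc'.
Every occurrence is swapped for 'X'.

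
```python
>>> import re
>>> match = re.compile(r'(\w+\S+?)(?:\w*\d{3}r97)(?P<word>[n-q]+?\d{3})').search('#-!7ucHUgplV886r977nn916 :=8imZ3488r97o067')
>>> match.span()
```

(27, 42)

The match spans [27:42] → '8imZ3488r97o067'.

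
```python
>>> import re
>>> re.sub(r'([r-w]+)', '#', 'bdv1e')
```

'bd#1e'

This matches one or more of a character in [r-w] (captured).
Every occurrence is swapped for '#'.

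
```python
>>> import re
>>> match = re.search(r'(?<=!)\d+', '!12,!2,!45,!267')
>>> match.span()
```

(1, 3)

Because the assertion is zero-width, the text it checks is not consumed and won't appear in the result.
The match spans [1:3] → '12'.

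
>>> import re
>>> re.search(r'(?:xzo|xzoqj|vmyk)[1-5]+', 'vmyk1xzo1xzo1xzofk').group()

'vmyk1'

Unlike `match`, `search` isn't anchored — it looks for the pattern anywhere in the string.
The match spans [0:5] → 'vmyk1'.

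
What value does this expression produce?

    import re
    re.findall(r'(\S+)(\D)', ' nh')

[('n', 'h')]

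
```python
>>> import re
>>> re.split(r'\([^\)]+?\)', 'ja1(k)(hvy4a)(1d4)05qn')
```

Splitting on the pattern gives 4 pieces.

['ja1', '', '', '05qn']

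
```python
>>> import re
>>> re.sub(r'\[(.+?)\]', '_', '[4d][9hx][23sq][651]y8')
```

Because the quantifier is non-greedy, it stops expanding at the earliest point where the rest of the pattern can succeed.
Every occurrence is swapped for '_'.

'____y8'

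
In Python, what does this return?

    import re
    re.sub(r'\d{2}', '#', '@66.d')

The pattern matches exactly 2 of a digit.
Matches: at [1:3] → '66'.
Every occurrence is swapped for '#'.

'@#.d'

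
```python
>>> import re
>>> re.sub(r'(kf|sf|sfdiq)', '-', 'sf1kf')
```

'-1-'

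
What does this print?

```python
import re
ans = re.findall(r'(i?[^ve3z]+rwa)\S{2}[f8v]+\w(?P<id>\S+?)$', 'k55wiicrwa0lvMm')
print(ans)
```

Pattern: optionally the literal 'i', then one or more of any character except [ve3z], then the literal 'rwa' (captured); then exactly 2 of a non-whitespace character, then one or more of one of [f8v], then a word character; then one or more of a non-whitespace character (lazy) (captured as 'id'); then anchored at the end.
2 groups means the one result is a tuple of 2 captured strings — 1 here.

[('k55wiicrwa', 'm')]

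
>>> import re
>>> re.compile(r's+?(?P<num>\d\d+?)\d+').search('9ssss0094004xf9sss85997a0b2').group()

'ssss0094004'

This matches one or more of a literal 's' (lazy); then a digit, then one or more of a digit (lazy) (captured as 'num'); then one or more of a digit.
`search` walks the string left to right and returns the first match it finds.
The match spans [1:12] → 'ssss0094004'.
Captured: group 1 = '00'.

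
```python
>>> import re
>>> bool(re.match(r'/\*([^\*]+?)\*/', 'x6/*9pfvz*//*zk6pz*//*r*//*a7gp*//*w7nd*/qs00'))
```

`re.match` only tries the pattern at the start of the string.
Here the pattern fails at index 0, so the call returns None, and `bool(None)` is False.

False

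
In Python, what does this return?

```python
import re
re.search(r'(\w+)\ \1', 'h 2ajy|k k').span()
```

`\1` has to match the exact text group 1 already captured.
`re.search` scans for the first position where the pattern succeeds.
The match spans [7:10] → 'k k'.
Captured: group 1 = 'k'.

(7, 10)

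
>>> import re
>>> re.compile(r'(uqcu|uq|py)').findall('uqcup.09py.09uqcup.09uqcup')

['uqcu', 'py', 'uqcu', 'uqcu']

Branches in `(...|...)` are attempted left-to-right; the first branch that allows the whole pattern to succeed is taken.
Because there's exactly one group, `findall` drops the full match and keeps group 1 from each hit.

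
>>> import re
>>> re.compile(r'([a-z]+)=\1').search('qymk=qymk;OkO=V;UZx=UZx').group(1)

`\1` has to match the exact text group 1 already captured.
`re.search` tries every starting position until one works.
The match spans [0:9] → 'qymk=qymk'.
Captured: group 1 = 'qymk'.

'qymk'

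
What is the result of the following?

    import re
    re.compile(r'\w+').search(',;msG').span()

This matches one or more of a word character.
`search` walks the string left to right and returns the first match it finds.
The match spans [2:5] → 'msG'.

(2, 5)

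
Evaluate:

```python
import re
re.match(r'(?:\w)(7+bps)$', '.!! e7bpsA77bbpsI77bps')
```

None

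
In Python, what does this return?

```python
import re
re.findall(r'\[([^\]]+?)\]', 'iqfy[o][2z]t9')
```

['o', '2z']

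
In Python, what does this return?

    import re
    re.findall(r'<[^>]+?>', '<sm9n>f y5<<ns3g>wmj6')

Matches: at [0:6] → '<sm9n>'; at [10:17] → '<<ns3g>'.
No capturing groups, so `findall` returns the 2 full match strings.

['<sm9n>', '<<ns3g>']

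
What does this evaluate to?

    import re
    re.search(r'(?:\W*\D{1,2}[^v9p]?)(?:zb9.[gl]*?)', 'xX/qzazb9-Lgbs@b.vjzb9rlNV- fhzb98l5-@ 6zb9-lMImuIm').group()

'/qzazb9-'

This matches zero or more of a non-word character, then 1 to 2 of a non-digit, then optionally any character except [v9p] (non-capturing group); then the literal 'zb9', then any character, then zero or more of one of [gl] (lazy) (non-capturing group).
Unlike `match`, `search` isn't anchored — it looks for the pattern anywhere in the string.
The match spans [2:10] → '/qzazb9-'.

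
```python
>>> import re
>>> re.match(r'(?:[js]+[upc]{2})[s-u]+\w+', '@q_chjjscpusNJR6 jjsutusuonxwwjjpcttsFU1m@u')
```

This matches one or more of one of [js], then exactly 2 of one of [upc] (non-capturing group); then one or more of a character in [s-u]; then one or more of a word character.
`re.match` only tries the pattern at the start of the string.
Here position 0 doesn't satisfy it, so the call returns None.

None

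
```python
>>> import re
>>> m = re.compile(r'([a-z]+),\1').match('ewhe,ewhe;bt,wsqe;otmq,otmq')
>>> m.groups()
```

('ewhe',)

The match spans [0:9] → 'ewhe,ewhe'.
Captured: group 1 = 'ewhe'.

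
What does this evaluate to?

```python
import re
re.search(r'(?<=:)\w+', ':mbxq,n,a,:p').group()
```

'mbxq'

The positive lookaround only admits positions where the adjacent text matches; those characters stay outside the span.
Unlike `match`, `search` isn't anchored — it looks for the pattern anywhere in the string.
The match spans [1:5] → 'mbxq'.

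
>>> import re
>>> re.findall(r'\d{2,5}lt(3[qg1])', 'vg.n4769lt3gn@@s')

Pattern: 2 to 5 of a digit, then the literal 'lt'; then a literal '3', then one of [qg1] (captured).
Matches: at [4:12] match '4769lt3g', group 1 = '3g'.
One capturing group, so `findall` returns just the captured substring from the one match — 1 in all.

['3g']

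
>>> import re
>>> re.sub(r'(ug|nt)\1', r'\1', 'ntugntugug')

`\1` is not a pattern — it's the concrete string captured by group 1, re-applied verbatim.
`\1` in the replacement pulls in group 1's text for each match.

'ntugntug'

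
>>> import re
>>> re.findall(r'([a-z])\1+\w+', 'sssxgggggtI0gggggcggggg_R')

The backreference `\1` re-matches whatever the first group consumed, character for character.
`findall` collects group 1 from the one match (1 total).

['s']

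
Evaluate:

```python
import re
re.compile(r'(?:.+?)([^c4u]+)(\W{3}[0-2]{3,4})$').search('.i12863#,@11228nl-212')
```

None

The pattern matches one or more of any character (lazy) (non-capturing group); then one or more of any character except [c4u] (captured); then exactly 3 of a non-word character, then 3 to 4 of a character in [0-2] (captured); then anchored at the end.
`search` walks the string left to right and returns the first match it finds.
Here nothing in the string fits, so the call returns None.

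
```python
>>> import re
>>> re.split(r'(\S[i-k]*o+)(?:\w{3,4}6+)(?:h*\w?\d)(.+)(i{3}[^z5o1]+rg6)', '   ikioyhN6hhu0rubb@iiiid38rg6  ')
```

['   ', 'ikio', 'rubb@i', 'iiid38rg6', '  ']

With a capturing group present, the delimiter's captured portion is kept in the result list.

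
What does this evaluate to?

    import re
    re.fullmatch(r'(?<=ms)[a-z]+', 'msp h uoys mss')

None

The positive lookaround only admits positions where the adjacent text matches; those characters stay outside the span.
`fullmatch` succeeds only if the pattern covers the string from start to end.
Here there's no way to consume every character, so the call returns None.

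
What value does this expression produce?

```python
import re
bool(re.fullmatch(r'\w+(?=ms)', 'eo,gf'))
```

`fullmatch` succeeds only if the pattern covers the string from start to end.
Here there's no way to consume every character, so the call returns None, and `bool(None)` is False.

False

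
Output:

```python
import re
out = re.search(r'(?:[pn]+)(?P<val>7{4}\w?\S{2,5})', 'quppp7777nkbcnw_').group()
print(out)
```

ppp7777nkbcnw

This matches one or more of one of [pn] (non-capturing group); then exactly 4 of a literal '7', then optionally a word character, then 2 to 5 of a non-whitespace character (captured as 'val').
Unlike `match`, `search` isn't anchored — it looks for the pattern anywhere in the string.
The match spans [2:15] → 'ppp7777nkbcnw'.
Captured: group 1 = '7777nkbcnw'.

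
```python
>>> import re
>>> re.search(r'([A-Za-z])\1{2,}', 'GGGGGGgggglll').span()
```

(0, 6)

The backreference `\1` re-matches whatever the first group consumed, character for character.
`re.search` scans for the first position where the pattern succeeds.
The match spans [0:6] → 'GGGGGG'.
Captured: group 1 = 'G'.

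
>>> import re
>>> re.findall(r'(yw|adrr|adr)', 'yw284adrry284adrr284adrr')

['yw', 'adrr', 'adrr', 'adrr']

Alternation isn't longest-match — the leftmost alternative that fits at this position is chosen.
`findall` collects group 1 from each match (4 total).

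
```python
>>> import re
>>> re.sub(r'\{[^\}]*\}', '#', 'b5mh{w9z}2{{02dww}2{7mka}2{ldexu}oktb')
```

'b5mh#2#2#2#oktb'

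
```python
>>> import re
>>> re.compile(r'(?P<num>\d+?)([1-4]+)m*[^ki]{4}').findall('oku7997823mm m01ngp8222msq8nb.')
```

This matches one or more of a digit (lazy) (captured as 'num'); then one or more of a character in [1-4] (captured); then zero or more of a literal 'm', then exactly 4 of any character except [ki].
Matches: at [3:16] match '7997823mm m01', groups = ('79978', '23'); at [19:28] match '8222msq8n', groups = ('8', '222').
`findall` packs the 2 group values into a tuple for every match.

[('79978', '23'), ('8', '222')]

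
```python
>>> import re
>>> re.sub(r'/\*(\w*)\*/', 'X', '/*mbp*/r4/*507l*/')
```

Each match is replaced by 'X'.

'Xr4X'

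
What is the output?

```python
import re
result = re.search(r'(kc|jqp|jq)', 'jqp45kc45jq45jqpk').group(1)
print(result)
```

jqp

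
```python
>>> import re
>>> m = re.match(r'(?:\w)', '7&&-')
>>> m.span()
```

`re.match` won't scan ahead — the pattern has to work from the very first character.
The match spans [0:1] → '7'.

(0, 1)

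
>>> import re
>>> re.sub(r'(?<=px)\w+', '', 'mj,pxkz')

'mj,px'

Because the assertion is zero-width, the text it checks is not consumed and won't appear in the result.
Matches: at [5:7] → 'kz'.
Every occurrence is swapped for ''.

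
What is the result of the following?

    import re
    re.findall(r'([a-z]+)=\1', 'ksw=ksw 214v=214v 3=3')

After group 1 captures some text, `\1` only succeeds where that same text appears again.
Walking the string: at [0:7] match 'ksw=ksw', group 1 = 'ksw'.
`findall` collects group 1 from the one match (1 total).

['ksw']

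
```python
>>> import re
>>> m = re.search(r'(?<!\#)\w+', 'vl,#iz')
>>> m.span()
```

A negative assertion filters positions out without eating any characters.
The match spans [0:2] → 'vl'.

(0, 2)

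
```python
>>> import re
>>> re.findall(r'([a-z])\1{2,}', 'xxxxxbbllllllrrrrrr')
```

The backreference `\1` re-matches whatever the first group consumed, character for character.
One capturing group, so `findall` returns just the captured substring from each match — 3 in all.

['x', 'l', 'r']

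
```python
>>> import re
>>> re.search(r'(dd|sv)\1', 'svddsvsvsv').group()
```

After group 1 captures some text, `\1` only succeeds where that same text appears again.
`search` walks the string left to right and returns the first match it finds.
The match spans [4:8] → 'svsv'.
Captured: group 1 = 'sv'.

'svsv'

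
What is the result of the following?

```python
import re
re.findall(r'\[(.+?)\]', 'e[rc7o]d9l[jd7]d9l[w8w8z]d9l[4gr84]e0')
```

['rc7o', 'jd7', 'w8w8z', '4gr84']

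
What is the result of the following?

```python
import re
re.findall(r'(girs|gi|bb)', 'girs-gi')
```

Alternation tries branches left to right and keeps the first one that lets the overall match succeed at that position.
`findall` collects group 1 from each match (2 total).

['girs', 'gi']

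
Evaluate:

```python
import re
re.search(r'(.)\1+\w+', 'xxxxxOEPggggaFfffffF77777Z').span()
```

A backreference is literal: `\1` must see the identical characters the first group matched.
`re.search` scans for the first position where the pattern succeeds.
The match spans [0:26] → 'xxxxxOEPggggaFfffffF77777Z'.
Captured: group 1 = 'x'.

(0, 26)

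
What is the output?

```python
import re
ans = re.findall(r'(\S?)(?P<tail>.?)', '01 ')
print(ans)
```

[('0', '1'), ('', ' '), ('', '')]

Pattern: optionally a non-whitespace character (captured); then optionally any character (captured as 'tail').
Walking the string: at [0:2] match '01', groups = ('0', '1'); at [2:3] match ' ', groups = ('', ' '); at [3:3] match '', groups = ('', '').
`findall` packs the 2 group values into a tuple for every match.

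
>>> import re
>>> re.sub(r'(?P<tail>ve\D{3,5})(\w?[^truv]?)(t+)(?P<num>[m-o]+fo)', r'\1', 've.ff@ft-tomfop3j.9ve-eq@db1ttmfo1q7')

The pattern matches the literal 've', then 3 to 5 of a non-digit (captured as 'tail'); then optionally a word character, then optionally any character except [truv] (captured); then one or more of a literal 't' (captured); then one or more of a character in [m-o], then the literal 'fo' (captured as 'num').
Each match is replaced using the text its own group 1 captured.

've.ff@fp3j.9ve-eq@d1q7'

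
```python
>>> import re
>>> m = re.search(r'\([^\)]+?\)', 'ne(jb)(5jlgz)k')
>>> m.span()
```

(2, 6)

The match spans [2:6] → '(jb)'.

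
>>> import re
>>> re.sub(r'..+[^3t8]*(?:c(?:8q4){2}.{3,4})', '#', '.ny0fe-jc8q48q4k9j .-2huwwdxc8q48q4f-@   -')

'#  -'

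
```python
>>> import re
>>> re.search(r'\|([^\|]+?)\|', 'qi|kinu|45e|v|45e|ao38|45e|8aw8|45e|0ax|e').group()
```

'|kinu|'

The match spans [2:8] → '|kinu|'.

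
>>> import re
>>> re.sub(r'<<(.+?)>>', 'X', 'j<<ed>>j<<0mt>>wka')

A `+?`/`*?`/`{m,n}?` starts at its minimum and grows only as far as needed for what follows to match.
Matches: at [1:7] → '<<ed>>'; at [8:15] → '<<0mt>>'.
Each match is replaced by 'X'.

'jXjXwka'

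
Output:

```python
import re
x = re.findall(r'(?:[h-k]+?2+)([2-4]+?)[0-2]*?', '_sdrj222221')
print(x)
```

With a single group, `findall` returns only what that group captured — 1 item.

['2']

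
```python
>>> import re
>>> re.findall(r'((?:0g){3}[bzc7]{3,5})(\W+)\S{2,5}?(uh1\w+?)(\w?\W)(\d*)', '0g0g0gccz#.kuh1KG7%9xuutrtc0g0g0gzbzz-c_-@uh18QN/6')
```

[('0g0g0gccz', '#', 'uh1KG', '7%', '9'), ('0g0g0gzbzz', '-', 'uh18Q', 'N/', '6')]

This matches the literal '0g' repeated 3 times, then 3 to 5 of one of [bzc7] (captured); then one or more of a non-word character (captured); then 2 to 5 of a non-whitespace character (lazy); then the literal 'uh1', then one or more of a word character (lazy) (captured); then optionally a word character, then a non-word character (captured); then zero or more of a digit (captured).
A `+?`/`*?`/`{m,n}?` starts at its minimum and grows only as far as needed for what follows to match.
Walking the string: at [0:20] match '0g0g0gccz#.kuh1KG7%9', groups = ('0g0g0gccz', '#', 'uh1KG', '7%', '9'); at [27:50] match '0g0g0gzbzz-c_-@uh18QN/6', groups = ('0g0g0gzbzz', '-', 'uh18Q', 'N/', '6').
With 5 capturing groups, `findall` returns a 5-tuple per match.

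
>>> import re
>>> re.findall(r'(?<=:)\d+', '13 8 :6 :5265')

['6', '5265']

The `(?=…)`/`(?<=…)` assertion just peeks at neighbouring text; it doesn't advance the match position.
Walking the string: at [6:7] → '6'; at [9:13] → '5265'.
With no groups in the pattern, `findall` gives back each whole match — 2 here.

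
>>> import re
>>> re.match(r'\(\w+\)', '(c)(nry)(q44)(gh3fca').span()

(0, 3)

`re.match` only tries the pattern at the start of the string.
The match spans [0:3] → '(c)'.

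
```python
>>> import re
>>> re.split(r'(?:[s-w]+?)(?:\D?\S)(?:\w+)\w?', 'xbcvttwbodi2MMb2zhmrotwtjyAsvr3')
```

Pattern: one or more of a character in [s-w] (lazy) (non-capturing group); then optionally a non-digit, then a non-whitespace character (non-capturing group); then one or more of a word character (non-capturing group); then optionally a word character.
Matches to split on: at [3:31] → 'vttwbodi2MMb2zhmrotwtjyAsvr3'.
Splitting on the pattern gives 2 pieces.

['xbc', '']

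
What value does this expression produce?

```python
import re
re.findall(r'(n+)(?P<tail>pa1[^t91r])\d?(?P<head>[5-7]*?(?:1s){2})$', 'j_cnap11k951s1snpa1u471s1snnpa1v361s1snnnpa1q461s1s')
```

[('nnn', 'pa1q', '61s1s')]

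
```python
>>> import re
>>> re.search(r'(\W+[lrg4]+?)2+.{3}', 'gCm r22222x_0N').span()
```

The pattern matches one or more of a non-word character, then one or more of one of [lrg4] (lazy) (captured); then one or more of the literal '2', then exactly 3 of any character.
`search` walks the string left to right and returns the first match it finds.
The match spans [3:13] → ' r22222x_0'.
Captured: group 1 = ' r'.

(3, 13)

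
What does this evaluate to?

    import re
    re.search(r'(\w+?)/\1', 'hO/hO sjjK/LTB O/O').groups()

The match spans [0:5] → 'hO/hO'.
Captured: group 1 = 'hO'.

('hO',)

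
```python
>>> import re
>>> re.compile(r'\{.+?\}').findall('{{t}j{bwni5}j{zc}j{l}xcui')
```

Matches: at [0:4] → '{{t}'; at [5:12] → '{bwni5}'; at [13:17] → '{zc}'; at [18:21] → '{l}'.
`findall` yields the raw match text (4 of them) because the pattern has no groups.

['{{t}', '{bwni5}', '{zc}', '{l}']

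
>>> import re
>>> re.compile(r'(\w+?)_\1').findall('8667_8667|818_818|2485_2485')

['8667', '818', '2485']

`\1` has to match the exact text group 1 already captured.
Scanning left to right: at [0:9] match '8667_8667', group 1 = '8667'; at [10:17] match '818_818', group 1 = '818'; at [18:27] match '2485_2485', group 1 = '2485'.
With a single group, `findall` returns only what that group captured — 3 items.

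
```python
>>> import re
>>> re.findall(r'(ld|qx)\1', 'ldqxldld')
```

['ld']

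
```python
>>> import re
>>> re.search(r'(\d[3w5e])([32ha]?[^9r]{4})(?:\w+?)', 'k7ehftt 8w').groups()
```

('7e', 'hftt ')

This matches a digit, then one of [3w5e] (captured); then optionally one of [32ha], then exactly 4 of any character except [9r] (captured); then one or more of a word character (lazy) (non-capturing group).
Lazy quantifiers expand one character at a time until the remainder of the pattern can match.
`search` walks the string left to right and returns the first match it finds.
The match spans [1:9] → '7ehftt 8'.
Captured: group 1 = '7e', group 2 = 'hftt '.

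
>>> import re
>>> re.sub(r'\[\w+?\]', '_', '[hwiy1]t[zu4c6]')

'_t_'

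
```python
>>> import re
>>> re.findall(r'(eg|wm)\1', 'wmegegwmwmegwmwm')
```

['eg', 'wm', 'wm']

`\1` has to match the exact text group 1 already captured.
Scanning left to right: at [2:6] match 'egeg', group 1 = 'eg'; at [6:10] match 'wmwm', group 1 = 'wm'; at [12:16] match 'wmwm', group 1 = 'wm'.
With a single group, `findall` returns only what that group captured — 3 items.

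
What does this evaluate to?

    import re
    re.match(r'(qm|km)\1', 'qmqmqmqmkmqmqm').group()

'qmqm'

`re.match` only tries the pattern at the start of the string.
The match spans [0:4] → 'qmqm'.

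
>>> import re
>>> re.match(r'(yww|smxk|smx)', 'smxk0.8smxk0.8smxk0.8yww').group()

`|` is ordered: at each position the engine commits to the first alternative that works.
`re.match` won't scan ahead — the pattern has to work from the very first character.
The match spans [0:4] → 'smxk'.
Captured: group 1 = 'smxk'.

'smxk'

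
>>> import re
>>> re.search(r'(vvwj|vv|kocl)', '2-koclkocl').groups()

('kocl',)

`re.search` scans for the first position where the pattern succeeds.
The match spans [2:6] → 'kocl'.
Captured: group 1 = 'kocl'.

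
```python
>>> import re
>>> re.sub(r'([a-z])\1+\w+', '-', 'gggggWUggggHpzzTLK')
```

'-'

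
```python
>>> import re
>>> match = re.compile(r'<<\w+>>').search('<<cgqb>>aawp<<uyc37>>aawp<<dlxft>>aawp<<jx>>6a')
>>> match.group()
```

'<<cgqb>>'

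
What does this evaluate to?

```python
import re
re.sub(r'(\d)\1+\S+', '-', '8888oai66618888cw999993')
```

`\1` has to match the exact text group 1 already captured.
Matches: at [0:23] → '8888oai66618888cw999993'.
`sub` substitutes '-' at each match site.

'-'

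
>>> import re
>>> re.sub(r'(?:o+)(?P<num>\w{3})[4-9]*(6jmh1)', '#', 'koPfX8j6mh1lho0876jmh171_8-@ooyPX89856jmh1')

'koPfX8j6mh1lh#71_8-@#'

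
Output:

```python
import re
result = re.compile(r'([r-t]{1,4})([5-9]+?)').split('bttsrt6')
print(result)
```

['bt', 'tsrt', '6', '']

The group in the pattern means `split` returns the separators' captures alongside the pieces.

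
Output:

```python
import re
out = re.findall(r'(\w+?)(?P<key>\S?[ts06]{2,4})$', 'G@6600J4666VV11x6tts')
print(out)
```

[('6600J4666VV11', 'x6tts')]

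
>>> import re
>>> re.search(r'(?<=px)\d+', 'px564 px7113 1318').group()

'564'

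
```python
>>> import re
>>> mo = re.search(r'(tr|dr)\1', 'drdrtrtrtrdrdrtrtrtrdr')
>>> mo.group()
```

'drdr'

`\1` has to match the exact text group 1 already captured.
Unlike `match`, `search` isn't anchored — it looks for the pattern anywhere in the string.
The match spans [0:4] → 'drdr'.
Captured: group 1 = 'dr'.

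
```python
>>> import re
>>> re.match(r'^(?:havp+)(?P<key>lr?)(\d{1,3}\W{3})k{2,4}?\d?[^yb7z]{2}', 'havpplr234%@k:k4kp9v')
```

None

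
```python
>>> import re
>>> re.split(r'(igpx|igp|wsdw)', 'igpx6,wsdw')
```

['', 'igpx', '6,', 'wsdw', '']

The regex engine tests alternatives in the order written; an earlier branch that matches wins even if a later one would match more.
The group in the pattern means `split` returns the separators' captures alongside the pieces.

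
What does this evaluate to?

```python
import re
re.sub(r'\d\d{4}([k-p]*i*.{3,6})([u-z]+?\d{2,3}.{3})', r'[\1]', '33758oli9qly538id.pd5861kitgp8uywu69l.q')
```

The replacement refers to a captured group, so each match is rewritten using its own captured text.

'[oli9ql]pd5861kitgp8uywu69l.q'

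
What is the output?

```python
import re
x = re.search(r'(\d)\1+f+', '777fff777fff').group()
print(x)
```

After group 1 captures some text, `\1` only succeeds where that same text appears again.
The match spans [0:6] → '777fff'.

777fff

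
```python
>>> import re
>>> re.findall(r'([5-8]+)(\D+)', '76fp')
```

[('76', 'fp')]

2 groups means the one result is a tuple of 2 captured strings — 1 here.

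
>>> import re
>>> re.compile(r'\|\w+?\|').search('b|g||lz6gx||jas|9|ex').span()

(1, 4)

`re.search` tries every starting position until one works.
The match spans [1:4] → '|g|'.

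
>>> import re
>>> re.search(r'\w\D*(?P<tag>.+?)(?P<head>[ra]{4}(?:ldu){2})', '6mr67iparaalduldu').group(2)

This matches a word character, then zero or more of a non-digit; then one or more of any character (lazy) (captured as 'tag'); then exactly 4 of one of [ra], then the literal 'ldu' repeated 2 times (captured as 'head').
`re.search` tries every starting position until one works.
The match spans [0:17] → '6mr67iparaalduldu'.
Captured: group 1 = '67ip', group 2 = 'araalduldu'.

'araalduldu'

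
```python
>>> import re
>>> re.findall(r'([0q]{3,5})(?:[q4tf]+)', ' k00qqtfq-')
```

This matches 3 to 5 of one of [0q] (captured); then one or more of one of [q4tf] (non-capturing group).
Walking the string: at [2:9] match '00qqtfq', group 1 = '00qq'.
Because there's exactly one group, `findall` drops the full match and keeps group 1 from the one hit.

['00qq']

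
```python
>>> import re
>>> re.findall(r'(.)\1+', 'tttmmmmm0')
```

The backreference `\1` re-matches whatever the first group consumed, character for character.
Scanning left to right: at [0:3] match 'ttt', group 1 = 't'; at [3:8] match 'mmmmm', group 1 = 'm'.
One capturing group, so `findall` returns just the captured substring from each match — 2 in all.

['t', 'm']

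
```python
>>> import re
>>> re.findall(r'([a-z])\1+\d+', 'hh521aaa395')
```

['h', 'a']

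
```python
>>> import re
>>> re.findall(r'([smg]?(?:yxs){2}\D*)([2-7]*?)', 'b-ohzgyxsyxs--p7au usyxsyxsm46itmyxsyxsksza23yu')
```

This matches optionally one of [smg], then the literal 'yxs' repeated 2 times, then zero or more of a non-digit (captured); then zero or more of a character in [2-7] (lazy) (captured).
Matches: at [5:15] match 'gyxsyxs--p', groups = ('gyxsyxs--p', ''); at [20:28] match 'syxsyxsm', groups = ('syxsyxsm', ''); at [32:43] match 'myxsyxsksza', groups = ('myxsyxsksza', '').
`findall` packs the 2 group values into a tuple for every match.

[('gyxsyxs--p', ''), ('syxsyxsm', ''), ('myxsyxsksza', '')]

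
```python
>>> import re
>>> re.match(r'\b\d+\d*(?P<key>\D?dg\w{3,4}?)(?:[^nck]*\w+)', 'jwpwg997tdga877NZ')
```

None

Pattern: a word boundary (`\b`, zero-width); then one or more of a digit; then zero or more of a digit; then optionally a non-digit, then the literal 'dg', then 3 to 4 of a word character (lazy) (captured as 'key'); then zero or more of any character except [nck], then one or more of a word character (non-capturing group).
`re.match` won't scan ahead — the pattern has to work from the very first character.
Here the string doesn't start with a match, so the call returns None.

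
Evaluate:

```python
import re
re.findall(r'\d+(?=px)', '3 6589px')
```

['6589']

Lookahead/lookbehind check context without consuming it, so the matched span excludes the asserted characters.
Walking the string: at [2:6] → '6589'.
With no groups in the pattern, `findall` gives back each whole match — 1 here.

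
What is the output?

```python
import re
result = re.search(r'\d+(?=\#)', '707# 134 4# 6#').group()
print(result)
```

707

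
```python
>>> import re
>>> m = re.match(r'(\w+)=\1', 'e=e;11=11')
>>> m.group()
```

`\1` is not a pattern — it's the concrete string captured by group 1, re-applied verbatim.
`re.match` only tries the pattern at the start of the string.
The match spans [0:3] → 'e=e'.
Captured: group 1 = 'e'.

'e=e'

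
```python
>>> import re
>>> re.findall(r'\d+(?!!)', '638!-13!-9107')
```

['63', '1', '9107']

A negative assertion filters positions out without eating any characters.
Walking the string: at [0:2] → '63'; at [5:6] → '1'; at [9:13] → '9107'.
No capturing groups, so `findall` returns the 3 full match strings.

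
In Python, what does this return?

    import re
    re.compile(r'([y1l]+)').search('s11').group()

'11'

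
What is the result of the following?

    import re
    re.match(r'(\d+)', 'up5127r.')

None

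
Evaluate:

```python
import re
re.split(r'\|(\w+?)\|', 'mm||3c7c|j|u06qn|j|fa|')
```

The group in the pattern means `split` returns the separators' captures alongside the pieces.

['mm|', '3c7c', 'j', 'u06qn', 'j', 'fa', '']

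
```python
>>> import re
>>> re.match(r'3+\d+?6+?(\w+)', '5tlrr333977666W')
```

This matches one or more of a literal '3', then one or more of a digit (lazy), then one or more of the literal '6' (lazy); then one or more of a word character (captured).
`re.match` only tries the pattern at the start of the string.
Here position 0 doesn't satisfy it, so the call returns None.

None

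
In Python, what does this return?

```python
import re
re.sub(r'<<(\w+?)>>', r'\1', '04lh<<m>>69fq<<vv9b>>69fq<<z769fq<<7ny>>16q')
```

`\1` in the replacement pulls in group 1's text for each match.

'04lhm69fqvv9b69fq<<z769fq7ny16q'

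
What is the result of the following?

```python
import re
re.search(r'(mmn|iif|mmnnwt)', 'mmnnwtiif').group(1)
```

'mmn'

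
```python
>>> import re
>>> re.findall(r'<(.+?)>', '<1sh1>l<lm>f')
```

A `+?`/`*?`/`{m,n}?` starts at its minimum and grows only as far as needed for what follows to match.
With a single group, `findall` returns only what that group captured — 2 items.

['1sh1', 'lm']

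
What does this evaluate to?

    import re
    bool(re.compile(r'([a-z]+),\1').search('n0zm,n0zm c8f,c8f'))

The backreference `\1` re-matches whatever the first group consumed, character for character.
`re.search` tries every starting position until one works.
Here nothing in the string fits, so the call returns None, and `bool(None)` is False.

False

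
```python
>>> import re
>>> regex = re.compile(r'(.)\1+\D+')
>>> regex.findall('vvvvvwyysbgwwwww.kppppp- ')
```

['v']

The backreference `\1` re-matches whatever the first group consumed, character for character.
One capturing group, so `findall` returns just the captured substring from the one match — 1 in all.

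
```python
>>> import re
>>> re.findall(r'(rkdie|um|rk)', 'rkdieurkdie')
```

['rkdie', 'rkdie']

Branches in `(...|...)` are attempted left-to-right; the first branch that allows the whole pattern to succeed is taken.
Walking the string: at [0:5] match 'rkdie', group 1 = 'rkdie'; at [6:11] match 'rkdie', group 1 = 'rkdie'.
With a single group, `findall` returns only what that group captured — 2 items.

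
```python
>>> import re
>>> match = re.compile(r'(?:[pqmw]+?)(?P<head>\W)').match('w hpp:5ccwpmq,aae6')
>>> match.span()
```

(0, 2)

The pattern matches one or more of one of [pqmw] (lazy) (non-capturing group); then a non-word character (captured as 'head').
`match` is anchored at position 0; if the pattern doesn't fit there, it returns None.
The match spans [0:2] → 'w '.
Captured: group 1 = ' '.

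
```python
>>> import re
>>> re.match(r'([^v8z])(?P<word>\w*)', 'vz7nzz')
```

`match` is anchored at position 0; if the pattern doesn't fit there, it returns None.
Here position 0 doesn't satisfy it, so the call returns None.

None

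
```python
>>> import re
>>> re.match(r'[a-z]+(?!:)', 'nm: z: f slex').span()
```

(0, 1)

Because the assertion is negative and zero-width, positions next to the forbidden text are skipped.
`re.match` won't scan ahead — the pattern has to work from the very first character.
The match spans [0:1] → 'n'.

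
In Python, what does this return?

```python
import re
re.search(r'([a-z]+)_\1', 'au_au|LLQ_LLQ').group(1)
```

'au'

The match spans [0:5] → 'au_au'.
Captured: group 1 = 'au'.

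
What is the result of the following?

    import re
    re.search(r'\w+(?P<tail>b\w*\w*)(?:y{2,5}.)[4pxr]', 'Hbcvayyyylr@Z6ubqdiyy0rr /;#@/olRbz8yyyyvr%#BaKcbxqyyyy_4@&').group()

'Hbcvayyyylr'

The pattern matches one or more of a word character; then a literal 'b', then zero or more of a word character, then zero or more of a word character (captured as 'tail'); then 2 to 5 of the literal 'y', then any character (non-capturing group); then one of [4pxr].
`search` walks the string left to right and returns the first match it finds.
The match spans [0:11] → 'Hbcvayyyylr'.
Captured: group 1 = 'bcvayy'.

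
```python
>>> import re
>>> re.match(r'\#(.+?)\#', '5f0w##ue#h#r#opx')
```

None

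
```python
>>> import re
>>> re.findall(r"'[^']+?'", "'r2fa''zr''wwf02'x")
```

Walking the string: at [0:6] → "'r2fa'"; at [6:10] → "'zr'"; at [10:17] → "'wwf02'".
`findall` yields the raw match text (3 of them) because the pattern has no groups.

["'r2fa'", "'zr'", "'wwf02'"]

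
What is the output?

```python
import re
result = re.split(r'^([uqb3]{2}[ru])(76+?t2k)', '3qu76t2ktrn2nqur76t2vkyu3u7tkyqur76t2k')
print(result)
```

['', '3qu', '76t2k', 'trn2nqur76t2vkyu3u7tkyqur76t2k']

The group in the pattern means `split` returns the separators' captures alongside the pieces.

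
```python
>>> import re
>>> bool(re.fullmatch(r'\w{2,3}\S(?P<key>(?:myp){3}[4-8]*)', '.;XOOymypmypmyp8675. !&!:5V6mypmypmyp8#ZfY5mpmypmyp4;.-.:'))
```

Pattern: 2 to 3 of a word character, then a non-whitespace character; then the literal 'myp' repeated 3 times, then zero or more of a character in [4-8] (captured as 'key').
`re.fullmatch` requires the pattern to consume the entire string.
Here there's no way to consume every character, so the call returns None, and `bool(None)` is False.

False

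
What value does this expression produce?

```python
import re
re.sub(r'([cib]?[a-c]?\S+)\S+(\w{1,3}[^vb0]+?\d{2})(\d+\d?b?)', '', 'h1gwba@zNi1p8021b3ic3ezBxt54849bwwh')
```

'wwh'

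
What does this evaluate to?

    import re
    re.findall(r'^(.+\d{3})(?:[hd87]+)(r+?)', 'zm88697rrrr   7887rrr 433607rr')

[('zm88697rrrr   7887rrr 43360', 'r')]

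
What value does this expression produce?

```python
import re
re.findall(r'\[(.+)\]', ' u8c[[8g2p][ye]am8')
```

['[8g2p][ye']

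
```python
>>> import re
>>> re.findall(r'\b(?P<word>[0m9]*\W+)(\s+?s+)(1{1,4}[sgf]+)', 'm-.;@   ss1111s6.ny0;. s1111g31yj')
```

This matches a word boundary (`\b`, zero-width); then zero or more of one of [0m9], then one or more of a non-word character (captured as 'word'); then one or more of whitespace (lazy), then one or more of a literal 's' (captured); then 1 to 4 of the literal '1', then one or more of one of [sgf] (captured).
Matches: at [0:15] match 'm-.;@   ss1111s', groups = ('m-.;@  ', ' ss', '1111s'); at [20:29] match ';. s1111g', groups = (';.', ' s', '1111g').
3 groups means each result is a tuple of 3 captured strings — 2 here.

[('m-.;@  ', ' ss', '1111s'), (';.', ' s', '1111g')]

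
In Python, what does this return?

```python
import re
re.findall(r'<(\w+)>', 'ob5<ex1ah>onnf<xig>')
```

Matches: at [3:10] match '<ex1ah>', group 1 = 'ex1ah'; at [14:19] match '<xig>', group 1 = 'xig'.
With a single group, `findall` returns only what that group captured — 2 items.

['ex1ah', 'xig']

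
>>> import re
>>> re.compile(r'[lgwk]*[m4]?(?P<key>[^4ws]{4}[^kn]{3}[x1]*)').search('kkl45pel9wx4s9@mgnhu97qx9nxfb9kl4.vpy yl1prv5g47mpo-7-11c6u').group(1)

'5pel9wx'

Pattern: zero or more of one of [lgwk], then optionally one of [m4]; then exactly 4 of any character except [4ws], then exactly 3 of any character except [kn], then zero or more of one of [x1] (captured as 'key').
`re.search` tries every starting position until one works.
The match spans [0:11] → 'kkl45pel9wx'.
Captured: group 1 = '5pel9wx'.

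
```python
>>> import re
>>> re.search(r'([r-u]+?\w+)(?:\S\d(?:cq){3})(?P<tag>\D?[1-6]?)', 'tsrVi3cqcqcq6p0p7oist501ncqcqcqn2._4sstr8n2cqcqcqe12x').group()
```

'tsrVi3cqcqcq6'

Pattern: one or more of a character in [r-u] (lazy), then one or more of a word character (captured); then a non-whitespace character, then a digit, then the literal 'cq' repeated 3 times (non-capturing group); then optionally a non-digit, then optionally a character in [1-6] (captured as 'tag').
`re.search` tries every starting position until one works.
The match spans [0:13] → 'tsrVi3cqcqcq6'.
Captured: group 1 = 'tsrV', group 2 = '6'.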